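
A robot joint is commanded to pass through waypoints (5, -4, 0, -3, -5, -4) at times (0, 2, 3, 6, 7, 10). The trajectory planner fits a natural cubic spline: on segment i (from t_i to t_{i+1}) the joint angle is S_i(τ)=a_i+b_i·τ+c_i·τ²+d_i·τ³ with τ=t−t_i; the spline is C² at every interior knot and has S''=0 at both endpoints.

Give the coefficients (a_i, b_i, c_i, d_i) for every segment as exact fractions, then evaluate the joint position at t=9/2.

Δ: Δ0=-9/2, Δ1=4, Δ2=-1, Δ3=-2, Δ4=1/3
row 1: diag=6, rhs=51; c'=1/6, d'=17/2
row 2: denom=8−1·1/6=47/6; d'=(-30−1·17/2)/(47/6)=-231/47
row 3: denom=8−3·18/47=322/47; d'=(-6−3·-231/47)/(322/47)=411/322
row 4: denom=8−1·47/322=2529/322; d'=(14−1·411/322)/(2529/322)=4097/2529
back: M4=4097/2529
back: M3=411/322−47/322·4097/2529=2630/2529
back: M2=-231/47−18/47·2630/2529=-1493/281
back: M1=17/2−1/6·-1493/281=7912/843
M: M0=0, M1=7912/843, M2=-1493/281, M3=2630/2529, M4=4097/2529, M5=0
seg 0: a=5, c=M0/2=0, d=(M1−M0)/(6·2)=1978/2529, b=Δ0−h0·(2M0+M1)/6=-38585/5058
seg 1: a=-4, c=M1/2=3956/843, d=(M2−M1)/(6·1)=-12391/5058, b=Δ1−h1·(2M1+M2)/6=8887/5058
seg 2: a=0, c=M2/2=-1493/562, d=(M3−M2)/(6·3)=16067/45522, b=Δ2−h2·(2M2+M3)/6=9593/2529
seg 3: a=-3, c=M3/2=1315/2529, d=(M4−M3)/(6·1)=163/1686, b=Δ3−h3·(2M3+M4)/6=-13235/5058
seg 4: a=-5, c=M4/2=4097/5058, d=(M5−M4)/(6·3)=-4097/45522, b=Δ4−h4·(2M4+M5)/6=-3254/2529
t_q=9/2 → seg 2, τ=3/2; S=0+9593/2529·τ+-1493/562·τ²+16067/45522·τ³=4063/4496

  seg 0: a=5 b=-38585/5058 c=0 d=1978/2529
  seg 1: a=-4 b=8887/5058 c=3956/843 d=-12391/5058
  seg 2: a=0 b=9593/2529 c=-1493/562 d=16067/45522
  seg 3: a=-3 b=-13235/5058 c=1315/2529 d=163/1686
  seg 4: a=-5 b=-3254/2529 c=4097/5058 d=-4097/45522
S(9/2) = 4063/4496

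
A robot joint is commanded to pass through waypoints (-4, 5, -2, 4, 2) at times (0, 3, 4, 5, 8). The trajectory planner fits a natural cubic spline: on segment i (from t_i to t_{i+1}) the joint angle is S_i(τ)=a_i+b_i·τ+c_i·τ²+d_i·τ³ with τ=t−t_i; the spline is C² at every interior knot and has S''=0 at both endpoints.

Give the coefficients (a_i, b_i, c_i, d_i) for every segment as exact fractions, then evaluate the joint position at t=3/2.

Δ: Δ0=3, Δ1=-7, Δ2=6, Δ3=-2/3
row 1: diag=8, rhs=-60; c'=1/8, d'=-15/2
row 2: denom=4−1·1/8=31/8; d'=(78−1·-15/2)/(31/8)=684/31
row 3: denom=8−1·8/31=240/31; d'=(-40−1·684/31)/(240/31)=-481/60
back: M3=-481/60
back: M2=684/31−8/31·-481/60=362/15
back: M1=-15/2−1/8·362/15=-631/60
M: M0=0, M1=-631/60, M2=362/15, M3=-481/60, M4=0
seg 0: a=-4, c=M0/2=0, d=(M1−M0)/(6·3)=-631/1080, b=Δ0−h0·(2M0+M1)/6=991/120
seg 1: a=5, c=M1/2=-631/120, d=(M2−M1)/(6·1)=231/40, b=Δ1−h1·(2M1+M2)/6=-451/60
seg 2: a=-2, c=M2/2=181/15, d=(M3−M2)/(6·1)=-643/120, b=Δ2−h2·(2M2+M3)/6=-17/24
seg 3: a=4, c=M3/2=-481/120, d=(M4−M3)/(6·3)=481/1080, b=Δ3−h3·(2M3+M4)/6=147/20
t_q=3/2 → seg 0, τ=3/2; S=-4+991/120·τ+0·τ²+-631/1080·τ³=2053/320

  seg 0: a=-4 b=991/120 c=0 d=-631/1080
  seg 1: a=5 b=-451/60 c=-631/120 d=231/40
  seg 2: a=-2 b=-17/24 c=181/15 d=-643/120
  seg 3: a=4 b=147/20 c=-481/120 d=481/1080
S(3/2) = 2053/320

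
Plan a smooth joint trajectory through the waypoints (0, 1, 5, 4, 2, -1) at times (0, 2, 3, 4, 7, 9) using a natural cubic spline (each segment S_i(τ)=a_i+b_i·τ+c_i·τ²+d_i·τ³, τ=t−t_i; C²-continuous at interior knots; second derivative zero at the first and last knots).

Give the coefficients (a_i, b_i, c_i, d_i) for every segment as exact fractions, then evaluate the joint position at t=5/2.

Δ: Δ0=1/2, Δ1=4, Δ2=-1, Δ3=-2/3, Δ4=-3/2
row 1: diag=6, rhs=21; c'=1/6, d'=7/2
row 2: denom=4−1·1/6=23/6; d'=(-30−1·7/2)/(23/6)=-201/23
row 3: denom=8−1·6/23=178/23; d'=(2−1·-201/23)/(178/23)=247/178
row 4: denom=10−3·69/178=1573/178; d'=(-5−3·247/178)/(1573/178)=-1631/1573
back: M4=-1631/1573
back: M3=247/178−69/178·-1631/1573=2815/1573
back: M2=-201/23−6/23·2815/1573=-14481/1573
back: M1=7/2−1/6·-14481/1573=7919/1573
M: M0=0, M1=7919/1573, M2=-14481/1573, M3=2815/1573, M4=-1631/1573, M5=0
seg 0: a=0, c=M0/2=0, d=(M1−M0)/(6·2)=7919/18876, b=Δ0−h0·(2M0+M1)/6=-11119/9438
seg 1: a=1, c=M1/2=7919/3146, d=(M2−M1)/(6·1)=-11200/4719, b=Δ1−h1·(2M1+M2)/6=36395/9438
seg 2: a=5, c=M2/2=-14481/3146, d=(M3−M2)/(6·1)=8648/4719, b=Δ2−h2·(2M2+M3)/6=1519/858
seg 3: a=4, c=M3/2=2815/3146, d=(M4−M3)/(6·3)=-19/121, b=Δ3−h3·(2M3+M4)/6=-18289/9438
seg 4: a=2, c=M4/2=-1631/3146, d=(M5−M4)/(6·2)=1631/18876, b=Δ4−h4·(2M4+M5)/6=-7633/9438
t_q=5/2 → seg 1, τ=1/2; S=1+36395/9438·τ+7919/3146·τ²+-11200/4719·τ³=41033/12584

  seg 0: a=0 b=-11119/9438 c=0 d=7919/18876
  seg 1: a=1 b=36395/9438 c=7919/3146 d=-11200/4719
  seg 2: a=5 b=1519/858 c=-14481/3146 d=8648/4719
  seg 3: a=4 b=-18289/9438 c=2815/3146 d=-19/121
  seg 4: a=2 b=-7633/9438 c=-1631/3146 d=1631/18876
S(5/2) = 41033/12584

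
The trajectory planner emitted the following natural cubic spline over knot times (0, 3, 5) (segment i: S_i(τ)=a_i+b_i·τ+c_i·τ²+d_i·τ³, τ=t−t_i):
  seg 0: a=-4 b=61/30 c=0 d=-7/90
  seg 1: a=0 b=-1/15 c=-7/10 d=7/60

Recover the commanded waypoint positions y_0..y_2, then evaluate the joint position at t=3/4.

y_0 = S_0(0) = a_0 = -4
y_1 = S_1(0) = a_1 = 0
y_2 = S_1(2) = -2
t_q=3/4 is in segment 0 (τ=3/4); S_0(τ)=-321/128

y_0=-4 y_1=0 y_2=-2
S(3/4) = -321/128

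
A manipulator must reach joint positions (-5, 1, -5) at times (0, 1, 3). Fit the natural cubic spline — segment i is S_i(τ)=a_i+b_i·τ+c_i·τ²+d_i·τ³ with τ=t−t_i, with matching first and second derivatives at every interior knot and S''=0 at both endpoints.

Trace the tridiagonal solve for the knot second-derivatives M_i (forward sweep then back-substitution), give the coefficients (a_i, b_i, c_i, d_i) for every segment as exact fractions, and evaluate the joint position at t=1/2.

Δ: Δ0=6, Δ1=-3
row 1: diag=6, rhs=-54; c'=1/3, d'=-9
back: M1=-9
M: M0=0, M1=-9, M2=0
seg 0: a=-5, c=M0/2=0, d=(M1−M0)/(6·1)=-3/2, b=Δ0−h0·(2M0+M1)/6=15/2
seg 1: a=1, c=M1/2=-9/2, d=(M2−M1)/(6·2)=3/4, b=Δ1−h1·(2M1+M2)/6=3
t_q=1/2 → seg 0, τ=1/2; S=-5+15/2·τ+0·τ²+-3/2·τ³=-23/16

  seg 0: a=-5 b=15/2 c=0 d=-3/2
  seg 1: a=1 b=3 c=-9/2 d=3/4
S(1/2) = -23/16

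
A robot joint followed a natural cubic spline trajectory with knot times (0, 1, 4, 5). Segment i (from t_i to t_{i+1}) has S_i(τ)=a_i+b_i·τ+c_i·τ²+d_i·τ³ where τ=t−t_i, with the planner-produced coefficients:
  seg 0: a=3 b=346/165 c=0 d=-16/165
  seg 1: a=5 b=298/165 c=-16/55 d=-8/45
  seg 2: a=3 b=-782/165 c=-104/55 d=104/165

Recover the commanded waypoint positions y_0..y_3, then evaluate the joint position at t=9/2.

y_0=3 y_1=5 y_2=3 y_3=-3
S(9/2) = 13/55

y_0 = S_0(0) = a_0 = 3
y_1 = S_1(0) = a_1 = 5
y_2 = S_2(0) = a_2 = 3
y_3 = S_2(1) = -3
t_q=9/2 is in segment 2 (τ=1/2); S_2(τ)=13/55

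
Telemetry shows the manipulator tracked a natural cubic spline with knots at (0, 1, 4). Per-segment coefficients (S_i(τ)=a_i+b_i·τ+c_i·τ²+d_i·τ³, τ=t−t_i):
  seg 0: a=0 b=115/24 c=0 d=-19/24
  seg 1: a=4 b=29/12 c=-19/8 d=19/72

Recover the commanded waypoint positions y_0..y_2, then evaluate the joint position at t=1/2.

y_0=0 y_1=4 y_2=-3
S(1/2) = 147/64

y_0 = S_0(0) = a_0 = 0
y_1 = S_1(0) = a_1 = 4
y_2 = S_1(3) = -3
t_q=1/2 is in segment 0 (τ=1/2); S_0(τ)=147/64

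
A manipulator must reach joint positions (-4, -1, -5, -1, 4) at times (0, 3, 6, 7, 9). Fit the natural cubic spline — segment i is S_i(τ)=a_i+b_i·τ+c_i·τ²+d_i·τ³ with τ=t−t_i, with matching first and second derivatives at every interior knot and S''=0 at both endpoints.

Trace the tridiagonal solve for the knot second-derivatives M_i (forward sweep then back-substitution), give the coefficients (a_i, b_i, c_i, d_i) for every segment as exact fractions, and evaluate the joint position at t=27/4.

Δ: Δ0=1, Δ1=-4/3, Δ2=4, Δ3=5/2
row 1: diag=12, rhs=-14; c'=1/4, d'=-7/6
row 2: denom=8−3·1/4=29/4; d'=(32−3·-7/6)/(29/4)=142/29
row 3: denom=6−1·4/29=170/29; d'=(-9−1·142/29)/(170/29)=-403/170
back: M3=-403/170
back: M2=142/29−4/29·-403/170=444/85
back: M1=-7/6−1/4·444/85=-1261/510
M: M0=0, M1=-1261/510, M2=444/85, M3=-403/170, M4=0
seg 0: a=-4, c=M0/2=0, d=(M1−M0)/(6·3)=-1261/9180, b=Δ0−h0·(2M0+M1)/6=2281/1020
seg 1: a=-1, c=M1/2=-1261/1020, d=(M2−M1)/(6·3)=785/1836, b=Δ1−h1·(2M1+M2)/6=-751/510
seg 2: a=-5, c=M2/2=222/85, d=(M3−M2)/(6·1)=-1291/1020, b=Δ2−h2·(2M2+M3)/6=2707/1020
seg 3: a=-1, c=M3/2=-403/340, d=(M4−M3)/(6·2)=403/2040, b=Δ3−h3·(2M3+M4)/6=2081/510
t_q=27/4 → seg 2, τ=3/4; S=-5+2707/1020·τ+222/85·τ²+-1291/1020·τ³=-45139/21760

  seg 0: a=-4 b=2281/1020 c=0 d=-1261/9180
  seg 1: a=-1 b=-751/510 c=-1261/1020 d=785/1836
  seg 2: a=-5 b=2707/1020 c=222/85 d=-1291/1020
  seg 3: a=-1 b=2081/510 c=-403/340 d=403/2040
S(27/4) = -45139/21760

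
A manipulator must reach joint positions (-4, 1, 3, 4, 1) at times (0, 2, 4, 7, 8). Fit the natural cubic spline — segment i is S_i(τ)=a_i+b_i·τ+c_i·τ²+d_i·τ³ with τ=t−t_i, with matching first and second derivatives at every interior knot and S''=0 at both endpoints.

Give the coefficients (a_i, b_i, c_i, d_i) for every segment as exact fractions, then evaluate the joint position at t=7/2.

Δ: Δ0=5/2, Δ1=1, Δ2=1/3, Δ3=-3
row 1: diag=8, rhs=-9; c'=1/4, d'=-9/8
row 2: denom=10−2·1/4=19/2; d'=(-4−2·-9/8)/(19/2)=-7/38
row 3: denom=8−3·6/19=134/19; d'=(-20−3·-7/38)/(134/19)=-739/268
back: M3=-739/268
back: M2=-7/38−6/19·-739/268=46/67
back: M1=-9/8−1/4·46/67=-695/536
M: M0=0, M1=-695/536, M2=46/67, M3=-739/268, M4=0
seg 0: a=-4, c=M0/2=0, d=(M1−M0)/(6·2)=-695/6432, b=Δ0−h0·(2M0+M1)/6=4715/1608
seg 1: a=1, c=M1/2=-695/1072, d=(M2−M1)/(6·2)=1063/6432, b=Δ1−h1·(2M1+M2)/6=1315/804
seg 2: a=3, c=M2/2=23/67, d=(M3−M2)/(6·3)=-923/4824, b=Δ2−h2·(2M2+M3)/6=1649/1608
seg 3: a=4, c=M3/2=-739/536, d=(M4−M3)/(6·1)=739/1608, b=Δ3−h3·(2M3+M4)/6=-1673/804
t_q=7/2 → seg 1, τ=3/2; S=1+1315/804·τ+-695/1072·τ²+1063/6432·τ³=43779/17152

  seg 0: a=-4 b=4715/1608 c=0 d=-695/6432
  seg 1: a=1 b=1315/804 c=-695/1072 d=1063/6432
  seg 2: a=3 b=1649/1608 c=23/67 d=-923/4824
  seg 3: a=4 b=-1673/804 c=-739/536 d=739/1608
S(7/2) = 43779/17152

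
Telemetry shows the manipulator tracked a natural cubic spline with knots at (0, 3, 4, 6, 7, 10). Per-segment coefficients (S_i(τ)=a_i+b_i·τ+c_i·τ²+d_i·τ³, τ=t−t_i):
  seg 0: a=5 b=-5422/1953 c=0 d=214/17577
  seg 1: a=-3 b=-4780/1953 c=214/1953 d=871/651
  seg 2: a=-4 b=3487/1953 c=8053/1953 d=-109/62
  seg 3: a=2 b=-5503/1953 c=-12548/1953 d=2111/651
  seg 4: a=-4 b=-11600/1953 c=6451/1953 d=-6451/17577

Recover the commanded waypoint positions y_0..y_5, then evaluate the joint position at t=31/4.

y_0 = S_0(0) = a_0 = 5
y_1 = S_1(0) = a_1 = -3
y_2 = S_2(0) = a_2 = -4
y_3 = S_3(0) = a_3 = 2
y_4 = S_4(0) = a_4 = -4
y_5 = S_4(3) = -2
t_q=31/4 is in segment 4 (τ=3/4); S_4(τ)=-13395/1984

y_0=5 y_1=-3 y_2=-4 y_3=2 y_4=-4 y_5=-2
S(31/4) = -13395/1984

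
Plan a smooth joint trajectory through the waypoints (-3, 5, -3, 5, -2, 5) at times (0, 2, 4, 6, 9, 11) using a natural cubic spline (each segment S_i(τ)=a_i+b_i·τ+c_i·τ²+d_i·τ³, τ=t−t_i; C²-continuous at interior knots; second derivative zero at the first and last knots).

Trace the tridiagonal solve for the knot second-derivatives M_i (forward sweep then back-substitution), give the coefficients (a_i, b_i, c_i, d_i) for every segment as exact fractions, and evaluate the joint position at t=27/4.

Δ: Δ0=4, Δ1=-4, Δ2=4, Δ3=-7/3, Δ4=7/2
row 1: diag=8, rhs=-48; c'=1/4, d'=-6
row 2: denom=8−2·1/4=15/2; d'=(48−2·-6)/(15/2)=8
row 3: denom=10−2·4/15=142/15; d'=(-38−2·8)/(142/15)=-405/71
row 4: denom=10−3·45/142=1285/142; d'=(35−3·-405/71)/(1285/142)=1480/257
back: M4=1480/257
back: M3=-405/71−45/142·1480/257=-1935/257
back: M2=8−4/15·-1935/257=2572/257
back: M1=-6−1/4·2572/257=-2185/257
M: M0=0, M1=-2185/257, M2=2572/257, M3=-1935/257, M4=1480/257, M5=0
seg 0: a=-3, c=M0/2=0, d=(M1−M0)/(6·2)=-2185/3084, b=Δ0−h0·(2M0+M1)/6=5269/771
seg 1: a=5, c=M1/2=-2185/514, d=(M2−M1)/(6·2)=4757/3084, b=Δ1−h1·(2M1+M2)/6=-1286/771
seg 2: a=-3, c=M2/2=1286/257, d=(M3−M2)/(6·2)=-4507/3084, b=Δ2−h2·(2M2+M3)/6=-125/771
seg 3: a=5, c=M3/2=-1935/514, d=(M4−M3)/(6·3)=3415/4626, b=Δ3−h3·(2M3+M4)/6=1786/771
seg 4: a=-2, c=M4/2=740/257, d=(M5−M4)/(6·2)=-370/771, b=Δ4−h4·(2M4+M5)/6=-523/1542
t_q=27/4 → seg 3, τ=3/4; S=5+1786/771·τ+-1935/514·τ²+3415/4626·τ³=162217/32896

  seg 0: a=-3 b=5269/771 c=0 d=-2185/3084
  seg 1: a=5 b=-1286/771 c=-2185/514 d=4757/3084
  seg 2: a=-3 b=-125/771 c=1286/257 d=-4507/3084
  seg 3: a=5 b=1786/771 c=-1935/514 d=3415/4626
  seg 4: a=-2 b=-523/1542 c=740/257 d=-370/771
S(27/4) = 162217/32896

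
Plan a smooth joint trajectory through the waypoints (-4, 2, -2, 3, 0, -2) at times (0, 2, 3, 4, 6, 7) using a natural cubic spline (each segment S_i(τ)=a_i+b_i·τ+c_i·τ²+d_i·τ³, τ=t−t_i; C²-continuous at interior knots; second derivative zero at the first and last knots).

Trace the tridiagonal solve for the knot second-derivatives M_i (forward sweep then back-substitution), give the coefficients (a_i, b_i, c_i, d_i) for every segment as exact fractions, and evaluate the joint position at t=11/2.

  seg 0: a=-4 b=223/35 c=0 d=-59/70
  seg 1: a=2 b=-131/35 c=-177/35 d=24/5
  seg 2: a=-2 b=19/35 c=327/35 d=-171/35
  seg 3: a=3 b=32/7 c=-186/35 d=319/280
  seg 4: a=0 b=-211/70 c=213/140 d=-71/140
S(11/2) = 3909/2240

Δ: Δ0=3, Δ1=-4, Δ2=5, Δ3=-3/2, Δ4=-2
row 1: diag=6, rhs=-42; c'=1/6, d'=-7
row 2: denom=4−1·1/6=23/6; d'=(54−1·-7)/(23/6)=366/23
row 3: denom=6−1·6/23=132/23; d'=(-39−1·366/23)/(132/23)=-421/44
row 4: denom=6−2·23/66=175/33; d'=(-3−2·-421/44)/(175/33)=213/70
back: M4=213/70
back: M3=-421/44−23/66·213/70=-372/35
back: M2=366/23−6/23·-372/35=654/35
back: M1=-7−1/6·654/35=-354/35
M: M0=0, M1=-354/35, M2=654/35, M3=-372/35, M4=213/70, M5=0
seg 0: a=-4, c=M0/2=0, d=(M1−M0)/(6·2)=-59/70, b=Δ0−h0·(2M0+M1)/6=223/35
seg 1: a=2, c=M1/2=-177/35, d=(M2−M1)/(6·1)=24/5, b=Δ1−h1·(2M1+M2)/6=-131/35
seg 2: a=-2, c=M2/2=327/35, d=(M3−M2)/(6·1)=-171/35, b=Δ2−h2·(2M2+M3)/6=19/35
seg 3: a=3, c=M3/2=-186/35, d=(M4−M3)/(6·2)=319/280, b=Δ3−h3·(2M3+M4)/6=32/7
seg 4: a=0, c=M4/2=213/140, d=(M5−M4)/(6·1)=-71/140, b=Δ4−h4·(2M4+M5)/6=-211/70
t_q=11/2 → seg 3, τ=3/2; S=3+32/7·τ+-186/35·τ²+319/280·τ³=3909/2240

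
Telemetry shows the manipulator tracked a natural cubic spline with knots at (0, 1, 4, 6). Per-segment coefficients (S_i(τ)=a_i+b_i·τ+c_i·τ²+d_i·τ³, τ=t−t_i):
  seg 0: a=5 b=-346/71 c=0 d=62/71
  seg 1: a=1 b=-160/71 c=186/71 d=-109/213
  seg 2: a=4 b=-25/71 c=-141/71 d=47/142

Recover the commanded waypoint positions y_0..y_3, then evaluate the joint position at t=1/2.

y_0=5 y_1=1 y_2=4 y_3=-2
S(1/2) = 759/284

y_0 = S_0(0) = a_0 = 5
y_1 = S_1(0) = a_1 = 1
y_2 = S_2(0) = a_2 = 4
y_3 = S_2(2) = -2
t_q=1/2 is in segment 0 (τ=1/2); S_0(τ)=759/284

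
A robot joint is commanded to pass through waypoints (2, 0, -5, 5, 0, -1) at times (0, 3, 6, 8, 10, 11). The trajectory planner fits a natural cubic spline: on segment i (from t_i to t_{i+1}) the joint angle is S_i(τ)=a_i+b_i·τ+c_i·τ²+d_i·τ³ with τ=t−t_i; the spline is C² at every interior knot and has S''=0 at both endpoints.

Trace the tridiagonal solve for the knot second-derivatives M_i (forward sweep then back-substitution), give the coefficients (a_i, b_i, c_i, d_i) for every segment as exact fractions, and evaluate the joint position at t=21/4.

  seg 0: a=2 b=422/1149 c=0 d=-44/383
  seg 1: a=0 b=-3142/1149 c=-396/383 d=1597/3447
  seg 2: a=-5 b=4103/1149 c=1201/383 d=-1391/1149
  seg 3: a=5 b=1823/1149 c=-1581/383 d=9581/9192
  seg 4: a=0 b=-5555/2298 c=3257/1532 d=-3257/4596
S(21/4) = -149763/24512

Δ: Δ0=-2/3, Δ1=-5/3, Δ2=5, Δ3=-5/2, Δ4=-1
row 1: diag=12, rhs=-6; c'=1/4, d'=-1/2
row 2: denom=10−3·1/4=37/4; d'=(40−3·-1/2)/(37/4)=166/37
row 3: denom=8−2·8/37=280/37; d'=(-45−2·166/37)/(280/37)=-1997/280
row 4: denom=6−2·37/140=383/70; d'=(9−2·-1997/280)/(383/70)=3257/766
back: M4=3257/766
back: M3=-1997/280−37/140·3257/766=-3162/383
back: M2=166/37−8/37·-3162/383=2402/383
back: M1=-1/2−1/4·2402/383=-792/383
M: M0=0, M1=-792/383, M2=2402/383, M3=-3162/383, M4=3257/766, M5=0
seg 0: a=2, c=M0/2=0, d=(M1−M0)/(6·3)=-44/383, b=Δ0−h0·(2M0+M1)/6=422/1149
seg 1: a=0, c=M1/2=-396/383, d=(M2−M1)/(6·3)=1597/3447, b=Δ1−h1·(2M1+M2)/6=-3142/1149
seg 2: a=-5, c=M2/2=1201/383, d=(M3−M2)/(6·2)=-1391/1149, b=Δ2−h2·(2M2+M3)/6=4103/1149
seg 3: a=5, c=M3/2=-1581/383, d=(M4−M3)/(6·2)=9581/9192, b=Δ3−h3·(2M3+M4)/6=1823/1149
seg 4: a=0, c=M4/2=3257/1532, d=(M5−M4)/(6·1)=-3257/4596, b=Δ4−h4·(2M4+M5)/6=-5555/2298
t_q=21/4 → seg 1, τ=9/4; S=0+-3142/1149·τ+-396/383·τ²+1597/3447·τ³=-149763/24512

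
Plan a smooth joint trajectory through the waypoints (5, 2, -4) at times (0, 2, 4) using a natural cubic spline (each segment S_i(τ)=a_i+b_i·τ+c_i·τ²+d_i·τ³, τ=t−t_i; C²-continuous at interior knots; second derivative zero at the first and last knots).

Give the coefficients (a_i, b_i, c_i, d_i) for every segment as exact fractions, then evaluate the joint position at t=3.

  seg 0: a=5 b=-9/8 c=0 d=-3/32
  seg 1: a=2 b=-9/4 c=-9/16 d=3/32
S(3) = -23/32

Δ: Δ0=-3/2, Δ1=-3
row 1: diag=8, rhs=-9; c'=1/4, d'=-9/8
back: M1=-9/8
M: M0=0, M1=-9/8, M2=0
seg 0: a=5, c=M0/2=0, d=(M1−M0)/(6·2)=-3/32, b=Δ0−h0·(2M0+M1)/6=-9/8
seg 1: a=2, c=M1/2=-9/16, d=(M2−M1)/(6·2)=3/32, b=Δ1−h1·(2M1+M2)/6=-9/4
t_q=3 → seg 1, τ=1; S=2+-9/4·τ+-9/16·τ²+3/32·τ³=-23/32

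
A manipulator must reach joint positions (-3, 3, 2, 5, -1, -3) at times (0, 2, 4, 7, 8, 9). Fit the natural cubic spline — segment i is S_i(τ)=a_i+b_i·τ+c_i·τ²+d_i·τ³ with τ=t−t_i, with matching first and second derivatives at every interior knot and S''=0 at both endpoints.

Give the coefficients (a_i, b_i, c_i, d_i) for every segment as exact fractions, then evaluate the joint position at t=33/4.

  seg 0: a=-3 b=2173/517 c=0 d=-311/1034
  seg 1: a=3 b=307/517 c=-933/517 d=2601/4136
  seg 2: a=2 b=953/1034 c=4071/2068 d=-1339/2068
  seg 3: a=5 b=-9821/2068 c=-1995/517 d=5393/2068
  seg 4: a=-1 b=-4801/1034 c=8199/2068 d=-2733/2068
S(33/4) = -255921/132352

Δ: Δ0=3, Δ1=-1/2, Δ2=1, Δ3=-6, Δ4=-2
row 1: diag=8, rhs=-21; c'=1/4, d'=-21/8
row 2: denom=10−2·1/4=19/2; d'=(9−2·-21/8)/(19/2)=3/2
row 3: denom=8−3·6/19=134/19; d'=(-42−3·3/2)/(134/19)=-1767/268
row 4: denom=4−1·19/134=517/134; d'=(24−1·-1767/268)/(517/134)=8199/1034
back: M4=8199/1034
back: M3=-1767/268−19/134·8199/1034=-3990/517
back: M2=3/2−6/19·-3990/517=4071/1034
back: M1=-21/8−1/4·4071/1034=-1866/517
M: M0=0, M1=-1866/517, M2=4071/1034, M3=-3990/517, M4=8199/1034, M5=0
seg 0: a=-3, c=M0/2=0, d=(M1−M0)/(6·2)=-311/1034, b=Δ0−h0·(2M0+M1)/6=2173/517
seg 1: a=3, c=M1/2=-933/517, d=(M2−M1)/(6·2)=2601/4136, b=Δ1−h1·(2M1+M2)/6=307/517
seg 2: a=2, c=M2/2=4071/2068, d=(M3−M2)/(6·3)=-1339/2068, b=Δ2−h2·(2M2+M3)/6=953/1034
seg 3: a=5, c=M3/2=-1995/517, d=(M4−M3)/(6·1)=5393/2068, b=Δ3−h3·(2M3+M4)/6=-9821/2068
seg 4: a=-1, c=M4/2=8199/2068, d=(M5−M4)/(6·1)=-2733/2068, b=Δ4−h4·(2M4+M5)/6=-4801/1034
t_q=33/4 → seg 4, τ=1/4; S=-1+-4801/1034·τ+8199/2068·τ²+-2733/2068·τ³=-255921/132352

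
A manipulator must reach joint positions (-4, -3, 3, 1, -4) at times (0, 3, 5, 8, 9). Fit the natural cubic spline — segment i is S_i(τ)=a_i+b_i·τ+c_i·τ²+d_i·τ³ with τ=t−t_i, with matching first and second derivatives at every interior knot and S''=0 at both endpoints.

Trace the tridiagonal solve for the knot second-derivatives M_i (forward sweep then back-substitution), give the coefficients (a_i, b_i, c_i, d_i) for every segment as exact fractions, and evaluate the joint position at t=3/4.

  seg 0: a=-4 b=-220/339 c=0 d=37/339
  seg 1: a=-3 b=779/339 c=111/113 d=-107/339
  seg 2: a=3 b=827/339 c=-103/113 d=-14/339
  seg 3: a=1 b=-1405/339 c=-145/113 d=145/339
S(3/4) = -32115/7232

Δ: Δ0=1/3, Δ1=3, Δ2=-2/3, Δ3=-5
row 1: diag=10, rhs=16; c'=1/5, d'=8/5
row 2: denom=10−2·1/5=48/5; d'=(-22−2·8/5)/(48/5)=-21/8
row 3: denom=8−3·5/16=113/16; d'=(-26−3·-21/8)/(113/16)=-290/113
back: M3=-290/113
back: M2=-21/8−5/16·-290/113=-206/113
back: M1=8/5−1/5·-206/113=222/113
M: M0=0, M1=222/113, M2=-206/113, M3=-290/113, M4=0
seg 0: a=-4, c=M0/2=0, d=(M1−M0)/(6·3)=37/339, b=Δ0−h0·(2M0+M1)/6=-220/339
seg 1: a=-3, c=M1/2=111/113, d=(M2−M1)/(6·2)=-107/339, b=Δ1−h1·(2M1+M2)/6=779/339
seg 2: a=3, c=M2/2=-103/113, d=(M3−M2)/(6·3)=-14/339, b=Δ2−h2·(2M2+M3)/6=827/339
seg 3: a=1, c=M3/2=-145/113, d=(M4−M3)/(6·1)=145/339, b=Δ3−h3·(2M3+M4)/6=-1405/339
t_q=3/4 → seg 0, τ=3/4; S=-4+-220/339·τ+0·τ²+37/339·τ³=-32115/7232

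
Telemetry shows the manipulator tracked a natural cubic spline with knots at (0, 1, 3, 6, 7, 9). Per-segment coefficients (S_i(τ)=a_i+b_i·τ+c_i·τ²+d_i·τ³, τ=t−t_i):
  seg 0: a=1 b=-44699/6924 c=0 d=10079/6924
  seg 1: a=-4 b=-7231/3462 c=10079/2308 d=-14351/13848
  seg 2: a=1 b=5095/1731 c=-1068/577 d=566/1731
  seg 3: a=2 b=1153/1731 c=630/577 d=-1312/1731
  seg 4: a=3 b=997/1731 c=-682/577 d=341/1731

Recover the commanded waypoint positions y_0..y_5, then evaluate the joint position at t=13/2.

y_0 = S_0(0) = a_0 = 1
y_1 = S_1(0) = a_1 = -4
y_2 = S_2(0) = a_2 = 1
y_3 = S_3(0) = a_3 = 2
y_4 = S_4(0) = a_4 = 3
y_5 = S_4(2) = 1
t_q=13/2 is in segment 3 (τ=1/2); S_3(τ)=1449/577

y_0=1 y_1=-4 y_2=1 y_3=2 y_4=3 y_5=1
S(13/2) = 1449/577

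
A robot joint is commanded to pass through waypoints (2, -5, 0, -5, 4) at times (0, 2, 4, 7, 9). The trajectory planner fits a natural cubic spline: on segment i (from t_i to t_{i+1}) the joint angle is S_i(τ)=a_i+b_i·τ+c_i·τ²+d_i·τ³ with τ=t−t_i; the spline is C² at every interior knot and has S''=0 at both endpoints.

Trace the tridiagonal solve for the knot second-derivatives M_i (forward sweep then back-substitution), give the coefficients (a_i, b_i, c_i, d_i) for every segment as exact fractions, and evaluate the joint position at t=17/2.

Δ: Δ0=-7/2, Δ1=5/2, Δ2=-5/3, Δ3=9/2
row 1: diag=8, rhs=36; c'=1/4, d'=9/2
row 2: denom=10−2·1/4=19/2; d'=(-25−2·9/2)/(19/2)=-68/19
row 3: denom=10−3·6/19=172/19; d'=(37−3·-68/19)/(172/19)=907/172
back: M3=907/172
back: M2=-68/19−6/19·907/172=-451/86
back: M1=9/2−1/4·-451/86=1999/344
M: M0=0, M1=1999/344, M2=-451/86, M3=907/172, M4=0
seg 0: a=2, c=M0/2=0, d=(M1−M0)/(6·2)=1999/4128, b=Δ0−h0·(2M0+M1)/6=-5611/1032
seg 1: a=-5, c=M1/2=1999/688, d=(M2−M1)/(6·2)=-3803/4128, b=Δ1−h1·(2M1+M2)/6=193/516
seg 2: a=0, c=M2/2=-451/172, d=(M3−M2)/(6·3)=201/344, b=Δ2−h2·(2M2+M3)/6=971/1032
seg 3: a=-5, c=M3/2=907/344, d=(M4−M3)/(6·2)=-907/2064, b=Δ3−h3·(2M3+M4)/6=127/129
t_q=17/2 → seg 3, τ=3/2; S=-5+127/129·τ+907/344·τ²+-907/2064·τ³=5097/5504

  seg 0: a=2 b=-5611/1032 c=0 d=1999/4128
  seg 1: a=-5 b=193/516 c=1999/688 d=-3803/4128
  seg 2: a=0 b=971/1032 c=-451/172 d=201/344
  seg 3: a=-5 b=127/129 c=907/344 d=-907/2064
S(17/2) = 5097/5504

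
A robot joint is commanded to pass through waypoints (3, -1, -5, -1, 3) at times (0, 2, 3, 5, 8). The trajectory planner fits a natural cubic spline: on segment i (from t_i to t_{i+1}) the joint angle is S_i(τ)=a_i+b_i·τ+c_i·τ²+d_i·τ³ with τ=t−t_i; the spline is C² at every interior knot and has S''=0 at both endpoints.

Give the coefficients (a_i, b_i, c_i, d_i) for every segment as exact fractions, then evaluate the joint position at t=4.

  seg 0: a=3 b=-458/489 c=0 d=-130/489
  seg 1: a=-1 b=-2018/489 c=-260/163 d=842/489
  seg 2: a=-5 b=-1052/489 c=582/163 d=-731/978
  seg 3: a=-1 b=1546/489 c=-149/163 d=149/1467
S(4) = -1411/326

Δ: Δ0=-2, Δ1=-4, Δ2=2, Δ3=4/3
row 1: diag=6, rhs=-12; c'=1/6, d'=-2
row 2: denom=6−1·1/6=35/6; d'=(36−1·-2)/(35/6)=228/35
row 3: denom=10−2·12/35=326/35; d'=(-4−2·228/35)/(326/35)=-298/163
back: M3=-298/163
back: M2=228/35−12/35·-298/163=1164/163
back: M1=-2−1/6·1164/163=-520/163
M: M0=0, M1=-520/163, M2=1164/163, M3=-298/163, M4=0
seg 0: a=3, c=M0/2=0, d=(M1−M0)/(6·2)=-130/489, b=Δ0−h0·(2M0+M1)/6=-458/489
seg 1: a=-1, c=M1/2=-260/163, d=(M2−M1)/(6·1)=842/489, b=Δ1−h1·(2M1+M2)/6=-2018/489
seg 2: a=-5, c=M2/2=582/163, d=(M3−M2)/(6·2)=-731/978, b=Δ2−h2·(2M2+M3)/6=-1052/489
seg 3: a=-1, c=M3/2=-149/163, d=(M4−M3)/(6·3)=149/1467, b=Δ3−h3·(2M3+M4)/6=1546/489
t_q=4 → seg 2, τ=1; S=-5+-1052/489·τ+582/163·τ²+-731/978·τ³=-1411/326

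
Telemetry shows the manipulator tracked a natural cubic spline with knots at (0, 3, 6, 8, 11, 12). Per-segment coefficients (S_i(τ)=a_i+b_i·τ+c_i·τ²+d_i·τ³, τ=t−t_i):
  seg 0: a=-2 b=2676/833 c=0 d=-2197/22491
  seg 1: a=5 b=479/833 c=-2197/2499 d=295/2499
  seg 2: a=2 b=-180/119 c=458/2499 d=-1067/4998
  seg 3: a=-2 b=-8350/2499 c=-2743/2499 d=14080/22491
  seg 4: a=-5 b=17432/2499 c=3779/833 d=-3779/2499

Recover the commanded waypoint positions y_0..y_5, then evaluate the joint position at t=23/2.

y_0=-2 y_1=5 y_2=2 y_3=-2 y_4=-5 y_5=5
S(23/2) = -3779/6664

y_0 = S_0(0) = a_0 = -2
y_1 = S_1(0) = a_1 = 5
y_2 = S_2(0) = a_2 = 2
y_3 = S_3(0) = a_3 = -2
y_4 = S_4(0) = a_4 = -5
y_5 = S_4(1) = 5
t_q=23/2 is in segment 4 (τ=1/2); S_4(τ)=-3779/6664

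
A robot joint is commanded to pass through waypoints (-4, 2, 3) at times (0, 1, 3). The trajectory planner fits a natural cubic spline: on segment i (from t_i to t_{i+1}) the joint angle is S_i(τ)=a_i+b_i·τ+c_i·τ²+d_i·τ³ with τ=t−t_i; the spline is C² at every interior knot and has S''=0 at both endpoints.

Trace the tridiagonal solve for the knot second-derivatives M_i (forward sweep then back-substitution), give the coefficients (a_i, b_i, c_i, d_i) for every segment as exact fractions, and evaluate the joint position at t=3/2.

Δ: Δ0=6, Δ1=1/2
row 1: diag=6, rhs=-33; c'=1/3, d'=-11/2
back: M1=-11/2
M: M0=0, M1=-11/2, M2=0
seg 0: a=-4, c=M0/2=0, d=(M1−M0)/(6·1)=-11/12, b=Δ0−h0·(2M0+M1)/6=83/12
seg 1: a=2, c=M1/2=-11/4, d=(M2−M1)/(6·2)=11/24, b=Δ1−h1·(2M1+M2)/6=25/6
t_q=3/2 → seg 1, τ=1/2; S=2+25/6·τ+-11/4·τ²+11/24·τ³=221/64

  seg 0: a=-4 b=83/12 c=0 d=-11/12
  seg 1: a=2 b=25/6 c=-11/4 d=11/24
S(3/2) = 221/64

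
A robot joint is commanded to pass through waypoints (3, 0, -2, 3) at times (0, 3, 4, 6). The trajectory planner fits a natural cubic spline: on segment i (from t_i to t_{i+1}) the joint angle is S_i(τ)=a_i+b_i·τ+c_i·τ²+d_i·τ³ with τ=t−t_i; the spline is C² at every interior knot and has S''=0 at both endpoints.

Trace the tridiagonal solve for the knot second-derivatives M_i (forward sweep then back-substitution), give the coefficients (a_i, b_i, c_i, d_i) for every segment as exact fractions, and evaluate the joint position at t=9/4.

Δ: Δ0=-1, Δ1=-2, Δ2=5/2
row 1: diag=8, rhs=-6; c'=1/8, d'=-3/4
row 2: denom=6−1·1/8=47/8; d'=(27−1·-3/4)/(47/8)=222/47
back: M2=222/47
back: M1=-3/4−1/8·222/47=-63/47
M: M0=0, M1=-63/47, M2=222/47, M3=0
seg 0: a=3, c=M0/2=0, d=(M1−M0)/(6·3)=-7/94, b=Δ0−h0·(2M0+M1)/6=-31/94
seg 1: a=0, c=M1/2=-63/94, d=(M2−M1)/(6·1)=95/94, b=Δ1−h1·(2M1+M2)/6=-110/47
seg 2: a=-2, c=M2/2=111/47, d=(M3−M2)/(6·2)=-37/94, b=Δ2−h2·(2M2+M3)/6=-61/94
t_q=9/4 → seg 0, τ=9/4; S=3+-31/94·τ+0·τ²+-7/94·τ³=8481/6016

  seg 0: a=3 b=-31/94 c=0 d=-7/94
  seg 1: a=0 b=-110/47 c=-63/94 d=95/94
  seg 2: a=-2 b=-61/94 c=111/47 d=-37/94
S(9/4) = 8481/6016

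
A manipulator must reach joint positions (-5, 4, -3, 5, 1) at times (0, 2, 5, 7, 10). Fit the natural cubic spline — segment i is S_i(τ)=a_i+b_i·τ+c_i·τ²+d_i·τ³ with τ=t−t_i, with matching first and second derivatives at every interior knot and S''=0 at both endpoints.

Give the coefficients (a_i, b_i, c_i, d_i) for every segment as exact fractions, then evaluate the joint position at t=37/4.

  seg 0: a=-5 b=5671/870 c=0 d=-439/870
  seg 1: a=4 b=403/870 c=-439/145 d=1823/2610
  seg 2: a=-3 b=503/435 c=189/58 d=-799/870
  seg 3: a=5 b=1379/435 c=-653/290 d=653/2610
S(37/4) = 13301/3712

Δ: Δ0=9/2, Δ1=-7/3, Δ2=4, Δ3=-4/3
row 1: diag=10, rhs=-41; c'=3/10, d'=-41/10
row 2: denom=10−3·3/10=91/10; d'=(38−3·-41/10)/(91/10)=503/91
row 3: denom=10−2·20/91=870/91; d'=(-32−2·503/91)/(870/91)=-653/145
back: M3=-653/145
back: M2=503/91−20/91·-653/145=189/29
back: M1=-41/10−3/10·189/29=-878/145
M: M0=0, M1=-878/145, M2=189/29, M3=-653/145, M4=0
seg 0: a=-5, c=M0/2=0, d=(M1−M0)/(6·2)=-439/870, b=Δ0−h0·(2M0+M1)/6=5671/870
seg 1: a=4, c=M1/2=-439/145, d=(M2−M1)/(6·3)=1823/2610, b=Δ1−h1·(2M1+M2)/6=403/870
seg 2: a=-3, c=M2/2=189/58, d=(M3−M2)/(6·2)=-799/870, b=Δ2−h2·(2M2+M3)/6=503/435
seg 3: a=5, c=M3/2=-653/290, d=(M4−M3)/(6·3)=653/2610, b=Δ3−h3·(2M3+M4)/6=1379/435
t_q=37/4 → seg 3, τ=9/4; S=5+1379/435·τ+-653/290·τ²+653/2610·τ³=13301/3712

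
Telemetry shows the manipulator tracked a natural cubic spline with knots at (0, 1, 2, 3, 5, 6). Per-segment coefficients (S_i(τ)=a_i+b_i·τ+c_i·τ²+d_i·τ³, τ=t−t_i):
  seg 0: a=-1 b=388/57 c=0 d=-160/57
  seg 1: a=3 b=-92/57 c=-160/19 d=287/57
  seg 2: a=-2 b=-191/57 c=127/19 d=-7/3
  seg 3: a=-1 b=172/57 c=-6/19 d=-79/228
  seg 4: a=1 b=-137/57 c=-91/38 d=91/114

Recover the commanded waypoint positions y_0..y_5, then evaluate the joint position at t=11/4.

y_0=-1 y_1=3 y_2=-2 y_3=-1 y_4=1 y_5=-3
S(11/4) = -2113/1216

y_0 = S_0(0) = a_0 = -1
y_1 = S_1(0) = a_1 = 3
y_2 = S_2(0) = a_2 = -2
y_3 = S_3(0) = a_3 = -1
y_4 = S_4(0) = a_4 = 1
y_5 = S_4(1) = -3
t_q=11/4 is in segment 2 (τ=3/4); S_2(τ)=-2113/1216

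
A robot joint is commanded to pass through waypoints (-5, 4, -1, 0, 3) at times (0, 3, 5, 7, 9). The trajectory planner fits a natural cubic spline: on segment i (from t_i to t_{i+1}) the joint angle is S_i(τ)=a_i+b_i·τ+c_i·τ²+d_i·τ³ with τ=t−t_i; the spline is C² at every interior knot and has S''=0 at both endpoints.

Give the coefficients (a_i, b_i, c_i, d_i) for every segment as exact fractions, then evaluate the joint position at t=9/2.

  seg 0: a=-5 b=1413/284 c=0 d=-187/852
  seg 1: a=4 b=-135/142 c=-561/284 d=341/568
  seg 2: a=-1 b=-117/71 c=231/142 d=-157/568
  seg 3: a=0 b=219/142 c=-9/284 d=3/568
S(9/2) = 707/4544

Δ: Δ0=3, Δ1=-5/2, Δ2=1/2, Δ3=3/2
row 1: diag=10, rhs=-33; c'=1/5, d'=-33/10
row 2: denom=8−2·1/5=38/5; d'=(18−2·-33/10)/(38/5)=123/38
row 3: denom=8−2·5/19=142/19; d'=(6−2·123/38)/(142/19)=-9/142
back: M3=-9/142
back: M2=123/38−5/19·-9/142=231/71
back: M1=-33/10−1/5·231/71=-561/142
M: M0=0, M1=-561/142, M2=231/71, M3=-9/142, M4=0
seg 0: a=-5, c=M0/2=0, d=(M1−M0)/(6·3)=-187/852, b=Δ0−h0·(2M0+M1)/6=1413/284
seg 1: a=4, c=M1/2=-561/284, d=(M2−M1)/(6·2)=341/568, b=Δ1−h1·(2M1+M2)/6=-135/142
seg 2: a=-1, c=M2/2=231/142, d=(M3−M2)/(6·2)=-157/568, b=Δ2−h2·(2M2+M3)/6=-117/71
seg 3: a=0, c=M3/2=-9/284, d=(M4−M3)/(6·2)=3/568, b=Δ3−h3·(2M3+M4)/6=219/142
t_q=9/2 → seg 1, τ=3/2; S=4+-135/142·τ+-561/284·τ²+341/568·τ³=707/4544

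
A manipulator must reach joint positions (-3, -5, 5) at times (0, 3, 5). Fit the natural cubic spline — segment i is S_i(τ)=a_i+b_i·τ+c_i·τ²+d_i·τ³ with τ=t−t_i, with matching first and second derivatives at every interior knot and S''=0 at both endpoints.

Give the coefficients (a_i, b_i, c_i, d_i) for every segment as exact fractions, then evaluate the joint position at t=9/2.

  seg 0: a=-3 b=-71/30 c=0 d=17/90
  seg 1: a=-5 b=41/15 c=17/10 d=-17/60
S(9/2) = 63/32

Δ: Δ0=-2/3, Δ1=5
row 1: diag=10, rhs=34; c'=1/5, d'=17/5
back: M1=17/5
M: M0=0, M1=17/5, M2=0
seg 0: a=-3, c=M0/2=0, d=(M1−M0)/(6·3)=17/90, b=Δ0−h0·(2M0+M1)/6=-71/30
seg 1: a=-5, c=M1/2=17/10, d=(M2−M1)/(6·2)=-17/60, b=Δ1−h1·(2M1+M2)/6=41/15
t_q=9/2 → seg 1, τ=3/2; S=-5+41/15·τ+17/10·τ²+-17/60·τ³=63/32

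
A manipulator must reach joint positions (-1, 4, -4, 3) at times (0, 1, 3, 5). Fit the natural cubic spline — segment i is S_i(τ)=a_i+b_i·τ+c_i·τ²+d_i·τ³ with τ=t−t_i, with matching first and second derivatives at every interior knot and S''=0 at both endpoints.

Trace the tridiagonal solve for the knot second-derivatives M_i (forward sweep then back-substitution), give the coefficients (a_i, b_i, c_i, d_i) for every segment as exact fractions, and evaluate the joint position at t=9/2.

  seg 0: a=-1 b=307/44 c=0 d=-87/44
  seg 1: a=4 b=23/22 c=-261/44 d=75/44
  seg 2: a=-4 b=-49/22 c=189/44 d=-63/88
S(9/2) = -65/704

Δ: Δ0=5, Δ1=-4, Δ2=7/2
row 1: diag=6, rhs=-54; c'=1/3, d'=-9
row 2: denom=8−2·1/3=22/3; d'=(45−2·-9)/(22/3)=189/22
back: M2=189/22
back: M1=-9−1/3·189/22=-261/22
M: M0=0, M1=-261/22, M2=189/22, M3=0
seg 0: a=-1, c=M0/2=0, d=(M1−M0)/(6·1)=-87/44, b=Δ0−h0·(2M0+M1)/6=307/44
seg 1: a=4, c=M1/2=-261/44, d=(M2−M1)/(6·2)=75/44, b=Δ1−h1·(2M1+M2)/6=23/22
seg 2: a=-4, c=M2/2=189/44, d=(M3−M2)/(6·2)=-63/88, b=Δ2−h2·(2M2+M3)/6=-49/22
t_q=9/2 → seg 2, τ=3/2; S=-4+-49/22·τ+189/44·τ²+-63/88·τ³=-65/704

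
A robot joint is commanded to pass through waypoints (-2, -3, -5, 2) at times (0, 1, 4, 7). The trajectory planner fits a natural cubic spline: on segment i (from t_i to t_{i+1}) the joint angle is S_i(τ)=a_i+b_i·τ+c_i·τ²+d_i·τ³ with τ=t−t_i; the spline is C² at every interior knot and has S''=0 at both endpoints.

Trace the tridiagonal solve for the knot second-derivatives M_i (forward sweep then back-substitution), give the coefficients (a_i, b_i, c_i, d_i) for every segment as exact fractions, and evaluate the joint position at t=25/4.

Δ: Δ0=-1, Δ1=-2/3, Δ2=7/3
row 1: diag=8, rhs=2; c'=3/8, d'=1/4
row 2: denom=12−3·3/8=87/8; d'=(18−3·1/4)/(87/8)=46/29
back: M2=46/29
back: M1=1/4−3/8·46/29=-10/29
M: M0=0, M1=-10/29, M2=46/29, M3=0
seg 0: a=-2, c=M0/2=0, d=(M1−M0)/(6·1)=-5/87, b=Δ0−h0·(2M0+M1)/6=-82/87
seg 1: a=-3, c=M1/2=-5/29, d=(M2−M1)/(6·3)=28/261, b=Δ1−h1·(2M1+M2)/6=-97/87
seg 2: a=-5, c=M2/2=23/29, d=(M3−M2)/(6·3)=-23/261, b=Δ2−h2·(2M2+M3)/6=65/87
t_q=25/4 → seg 2, τ=9/4; S=-5+65/87·τ+23/29·τ²+-23/261·τ³=-571/1856

  seg 0: a=-2 b=-82/87 c=0 d=-5/87
  seg 1: a=-3 b=-97/87 c=-5/29 d=28/261
  seg 2: a=-5 b=65/87 c=23/29 d=-23/261
S(25/4) = -571/1856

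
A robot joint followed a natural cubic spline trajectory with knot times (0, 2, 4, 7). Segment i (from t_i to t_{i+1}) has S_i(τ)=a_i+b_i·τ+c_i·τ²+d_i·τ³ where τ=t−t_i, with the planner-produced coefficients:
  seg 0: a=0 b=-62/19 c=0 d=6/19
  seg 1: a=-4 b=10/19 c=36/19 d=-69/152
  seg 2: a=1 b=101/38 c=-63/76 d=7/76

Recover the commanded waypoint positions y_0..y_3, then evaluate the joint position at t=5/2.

y_0=0 y_1=-4 y_2=1 y_3=4
S(5/2) = -4037/1216

y_0 = S_0(0) = a_0 = 0
y_1 = S_1(0) = a_1 = -4
y_2 = S_2(0) = a_2 = 1
y_3 = S_2(3) = 4
t_q=5/2 is in segment 1 (τ=1/2); S_1(τ)=-4037/1216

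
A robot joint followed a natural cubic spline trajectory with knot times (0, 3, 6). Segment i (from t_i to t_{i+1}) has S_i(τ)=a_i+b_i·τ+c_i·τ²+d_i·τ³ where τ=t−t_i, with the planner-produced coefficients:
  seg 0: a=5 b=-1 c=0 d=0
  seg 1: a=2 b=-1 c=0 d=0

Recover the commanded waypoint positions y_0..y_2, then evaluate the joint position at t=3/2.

y_0=5 y_1=2 y_2=-1
S(3/2) = 7/2

y_0 = S_0(0) = a_0 = 5
y_1 = S_1(0) = a_1 = 2
y_2 = S_1(3) = -1
t_q=3/2 is in segment 0 (τ=3/2); S_0(τ)=7/2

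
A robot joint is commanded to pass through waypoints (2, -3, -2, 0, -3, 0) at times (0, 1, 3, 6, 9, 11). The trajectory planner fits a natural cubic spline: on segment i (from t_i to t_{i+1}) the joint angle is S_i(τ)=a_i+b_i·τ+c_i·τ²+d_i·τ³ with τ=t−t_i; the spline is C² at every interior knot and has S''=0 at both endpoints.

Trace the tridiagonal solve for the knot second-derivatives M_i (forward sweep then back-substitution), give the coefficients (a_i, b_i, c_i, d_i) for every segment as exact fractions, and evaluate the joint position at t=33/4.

Δ: Δ0=-5, Δ1=1/2, Δ2=2/3, Δ3=-1, Δ4=3/2
row 1: diag=6, rhs=33; c'=1/3, d'=11/2
row 2: denom=10−2·1/3=28/3; d'=(1−2·11/2)/(28/3)=-15/14
row 3: denom=12−3·9/28=309/28; d'=(-10−3·-15/14)/(309/28)=-190/309
row 4: denom=10−3·28/103=946/103; d'=(15−3·-190/309)/(946/103)=1735/946
back: M4=1735/946
back: M3=-190/309−28/103·1735/946=-1580/1419
back: M2=-15/14−9/28·-1580/1419=-675/946
back: M1=11/2−1/3·-675/946=2714/473
M: M0=0, M1=2714/473, M2=-675/946, M3=-1580/1419, M4=1735/946, M5=0
seg 0: a=2, c=M0/2=0, d=(M1−M0)/(6·1)=1357/1419, b=Δ0−h0·(2M0+M1)/6=-8452/1419
seg 1: a=-3, c=M1/2=1357/473, d=(M2−M1)/(6·2)=-6103/11352, b=Δ1−h1·(2M1+M2)/6=-4381/1419
seg 2: a=-2, c=M2/2=-675/1892, d=(M3−M2)/(6·3)=-1135/51084, b=Δ2−h2·(2M2+M3)/6=5497/2838
seg 3: a=0, c=M3/2=-790/1419, d=(M4−M3)/(6·3)=8365/51084, b=Δ3−h3·(2M3+M4)/6=-4561/5676
seg 4: a=-3, c=M4/2=1735/1892, d=(M5−M4)/(6·2)=-1735/11352, b=Δ4−h4·(2M4+M5)/6=787/2838
t_q=33/4 → seg 3, τ=9/4; S=0+-4561/5676·τ+-790/1419·τ²+8365/51084·τ³=-334353/121088

  seg 0: a=2 b=-8452/1419 c=0 d=1357/1419
  seg 1: a=-3 b=-4381/1419 c=1357/473 d=-6103/11352
  seg 2: a=-2 b=5497/2838 c=-675/1892 d=-1135/51084
  seg 3: a=0 b=-4561/5676 c=-790/1419 d=8365/51084
  seg 4: a=-3 b=787/2838 c=1735/1892 d=-1735/11352
S(33/4) = -334353/121088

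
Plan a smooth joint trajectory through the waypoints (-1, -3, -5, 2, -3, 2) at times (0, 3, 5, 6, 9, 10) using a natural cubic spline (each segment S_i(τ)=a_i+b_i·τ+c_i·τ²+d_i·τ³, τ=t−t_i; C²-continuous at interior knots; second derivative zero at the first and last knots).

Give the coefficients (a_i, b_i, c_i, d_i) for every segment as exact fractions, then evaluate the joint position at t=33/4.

  seg 0: a=-1 b=749/1500 c=0 d=-583/4500
  seg 1: a=-3 b=-2249/750 c=-583/500 d=406/375
  seg 2: a=-5 b=3997/750 c=533/100 d=-5489/1500
  seg 3: a=2 b=7517/1500 c=-706/125 d=1711/1500
  seg 4: a=-3 b=1441/750 c=2309/500 d=-2309/1500
S(33/4) = -74387/32000

Δ: Δ0=-2/3, Δ1=-1, Δ2=7, Δ3=-5/3, Δ4=5
row 1: diag=10, rhs=-2; c'=1/5, d'=-1/5
row 2: denom=6−2·1/5=28/5; d'=(48−2·-1/5)/(28/5)=121/14
row 3: denom=8−1·5/28=219/28; d'=(-52−1·121/14)/(219/28)=-566/73
row 4: denom=8−3·28/73=500/73; d'=(40−3·-566/73)/(500/73)=2309/250
back: M4=2309/250
back: M3=-566/73−28/73·2309/250=-1412/125
back: M2=121/14−5/28·-1412/125=533/50
back: M1=-1/5−1/5·533/50=-583/250
M: M0=0, M1=-583/250, M2=533/50, M3=-1412/125, M4=2309/250, M5=0
seg 0: a=-1, c=M0/2=0, d=(M1−M0)/(6·3)=-583/4500, b=Δ0−h0·(2M0+M1)/6=749/1500
seg 1: a=-3, c=M1/2=-583/500, d=(M2−M1)/(6·2)=406/375, b=Δ1−h1·(2M1+M2)/6=-2249/750
seg 2: a=-5, c=M2/2=533/100, d=(M3−M2)/(6·1)=-5489/1500, b=Δ2−h2·(2M2+M3)/6=3997/750
seg 3: a=2, c=M3/2=-706/125, d=(M4−M3)/(6·3)=1711/1500, b=Δ3−h3·(2M3+M4)/6=7517/1500
seg 4: a=-3, c=M4/2=2309/500, d=(M5−M4)/(6·1)=-2309/1500, b=Δ4−h4·(2M4+M5)/6=1441/750
t_q=33/4 → seg 3, τ=9/4; S=2+7517/1500·τ+-706/125·τ²+1711/1500·τ³=-74387/32000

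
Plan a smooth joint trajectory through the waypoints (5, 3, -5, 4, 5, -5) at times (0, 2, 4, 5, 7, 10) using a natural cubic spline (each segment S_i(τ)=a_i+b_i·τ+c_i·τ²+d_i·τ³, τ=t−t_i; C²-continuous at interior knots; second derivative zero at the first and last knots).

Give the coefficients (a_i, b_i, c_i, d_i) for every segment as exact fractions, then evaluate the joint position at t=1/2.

Δ: Δ0=-1, Δ1=-4, Δ2=9, Δ3=1/2, Δ4=-10/3
row 1: diag=8, rhs=-18; c'=1/4, d'=-9/4
row 2: denom=6−2·1/4=11/2; d'=(78−2·-9/4)/(11/2)=15
row 3: denom=6−1·2/11=64/11; d'=(-51−1·15)/(64/11)=-363/32
row 4: denom=10−2·11/32=149/16; d'=(-23−2·-363/32)/(149/16)=-5/149
back: M4=-5/149
back: M3=-363/32−11/32·-5/149=-3377/298
back: M2=15−2/11·-3377/298=2542/149
back: M1=-9/4−1/4·2542/149=-3883/596
M: M0=0, M1=-3883/596, M2=2542/149, M3=-3377/298, M4=-5/149, M5=0
seg 0: a=5, c=M0/2=0, d=(M1−M0)/(6·2)=-3883/7152, b=Δ0−h0·(2M0+M1)/6=2095/1788
seg 1: a=3, c=M1/2=-3883/1192, d=(M2−M1)/(6·2)=14051/7152, b=Δ1−h1·(2M1+M2)/6=-4777/894
seg 2: a=-5, c=M2/2=1271/149, d=(M3−M2)/(6·1)=-8461/1788, b=Δ2−h2·(2M2+M3)/6=9301/1788
seg 3: a=4, c=M3/2=-3377/596, d=(M4−M3)/(6·2)=3367/3576, b=Δ3−h3·(2M3+M4)/6=7211/894
seg 4: a=5, c=M4/2=-5/298, d=(M5−M4)/(6·3)=5/2682, b=Δ4−h4·(2M4+M5)/6=-1475/447
t_q=1/2 → seg 0, τ=1/2; S=5+2095/1788·τ+0·τ²+-3883/7152·τ³=105239/19072

  seg 0: a=5 b=2095/1788 c=0 d=-3883/7152
  seg 1: a=3 b=-4777/894 c=-3883/1192 d=14051/7152
  seg 2: a=-5 b=9301/1788 c=1271/149 d=-8461/1788
  seg 3: a=4 b=7211/894 c=-3377/596 d=3367/3576
  seg 4: a=5 b=-1475/447 c=-5/298 d=5/2682
S(1/2) = 105239/19072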